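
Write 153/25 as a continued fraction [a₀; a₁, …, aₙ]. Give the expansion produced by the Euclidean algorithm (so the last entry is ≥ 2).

[6; 8, 3]

153 = 6*25 + 3
25 = 8*3 + 1
3 = 3*1 + 0  (stop)
So 153/25 = [6; 8, 3].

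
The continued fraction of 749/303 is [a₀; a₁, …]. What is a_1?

749 = 2·303 + 143   →  a_0 = 2
303 = 2·143 + 17   →  a_1 = 2

2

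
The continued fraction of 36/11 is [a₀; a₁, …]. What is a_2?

36 = 3·11 + 3   →  a_0 = 3
11 = 3·3 + 2   →  a_1 = 3
3 = 1·2 + 1   →  a_2 = 1

1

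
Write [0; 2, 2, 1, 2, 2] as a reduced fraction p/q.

Fold from the inside: start with 2/1.
  2 + 1/2 = 5/2
  1 + 2/5 = 7/5
  2 + 5/7 = 19/7
  2 + 7/19 = 45/19
  0 + 19/45 = 19/45

19/45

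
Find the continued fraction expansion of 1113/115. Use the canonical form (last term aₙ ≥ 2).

1113 = 9×115 + 78
115 = 1×78 + 37
78 = 2×37 + 4
37 = 9×4 + 1
4 = 4×1 + 0  (stop)
So 1113/115 = [9; 1, 2, 9, 4].

[9; 1, 2, 9, 4]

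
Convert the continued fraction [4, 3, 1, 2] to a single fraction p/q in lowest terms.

Fold from the inside: start with 2/1.
  1 + 1/2 = 3/2
  3 + 2/3 = 11/3
  4 + 3/11 = 47/11

47/11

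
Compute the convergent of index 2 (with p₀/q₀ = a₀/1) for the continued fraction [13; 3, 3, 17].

Using pₖ = aₖpₖ₋₁ + pₖ₋₂, qₖ = aₖqₖ₋₁ + qₖ₋₂ (with p₋₁=1, p₋₂=0, q₋₁=0, q₋₂=1):
  k=0: a=13, p=13, q=1
  k=1: a=3, p=40, q=3
  k=2: a=3, p=133, q=10

133/10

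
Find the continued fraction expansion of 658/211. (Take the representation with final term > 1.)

658 = 3×211 + 25
211 = 8×25 + 11
25 = 2×11 + 3
11 = 3×3 + 2
3 = 1×2 + 1
2 = 2×1 + 0  (stop)
So 658/211 = [3; 8, 2, 3, 1, 2].

[3; 8, 2, 3, 1, 2]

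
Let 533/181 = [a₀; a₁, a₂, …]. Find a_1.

533 = 2·181 + 171   →  a_0 = 2
181 = 1·171 + 10   →  a_1 = 1

1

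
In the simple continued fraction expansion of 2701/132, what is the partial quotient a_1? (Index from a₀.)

2

2701 = 20·132 + 61   →  a_0 = 20
132 = 2·61 + 10   →  a_1 = 2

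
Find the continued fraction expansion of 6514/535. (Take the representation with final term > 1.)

6514 = 12·535 + 94
535 = 5·94 + 65
94 = 1·65 + 29
65 = 2·29 + 7
29 = 4·7 + 1
7 = 7·1 + 0  (stop)
So 6514/535 = [12; 5, 1, 2, 4, 7].

[12; 5, 1, 2, 4, 7]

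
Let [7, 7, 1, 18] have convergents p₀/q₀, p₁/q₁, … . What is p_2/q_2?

Using pₖ = aₖpₖ₋₁ + pₖ₋₂, qₖ = aₖqₖ₋₁ + qₖ₋₂ (with p₋₁=1, p₋₂=0, q₋₁=0, q₋₂=1):
  k=0: a=7, p=7, q=1
  k=1: a=7, p=50, q=7
  k=2: a=1, p=57, q=8

57/8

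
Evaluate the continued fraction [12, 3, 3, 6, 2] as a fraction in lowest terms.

Fold from the inside: start with 2/1.
  6 + 1/2 = 13/2
  3 + 2/13 = 41/13
  3 + 13/41 = 136/41
  12 + 41/136 = 1673/136

1673/136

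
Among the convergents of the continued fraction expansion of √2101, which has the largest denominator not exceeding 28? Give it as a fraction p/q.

√2101 = [45; 1, 5, 8, 5, 1, 90, …] (period length 6).
Convergents:
  p_0/q_0 = 45/1
  p_1/q_1 = 46/1
  p_2/q_2 = 275/6
  p_3/q_3 = 2246/49
q_2 = 6 ≤ 28 < 49 = q_3, so the answer is 275/6.

275/6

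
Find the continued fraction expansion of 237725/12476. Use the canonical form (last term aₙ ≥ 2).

[19; 18, 3, 8, 13, 2]

237725 = 19*12476 + 681
12476 = 18*681 + 218
681 = 3*218 + 27
218 = 8*27 + 2
27 = 13*2 + 1
2 = 2*1 + 0  (stop)
So 237725/12476 = [19; 18, 3, 8, 13, 2].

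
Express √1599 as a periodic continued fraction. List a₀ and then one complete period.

[39; 1, 78]

a₀ = ⌊√1599⌋ = 39.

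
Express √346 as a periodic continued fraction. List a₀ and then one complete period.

[18; 1, 1, 1, 1, 36]

a₀ = ⌊√346⌋ = 18.
With m₀=0, d₀=1 and mₖ₊₁ = dₖaₖ − mₖ, dₖ₊₁ = (n − mₖ₊₁²)/dₖ, aₖ₊₁ = ⌊(a₀+mₖ₊₁)/dₖ₊₁⌋:
  k=1: m=18, d=22, a=1
  k=2: m=4, d=15, a=1
  k=3: m=11, d=15, a=1
  k=4: m=4, d=22, a=1
  k=5: m=18, d=1, a=36
d=1 and a=2a₀=36 at k=5, so the next step gives (m, d) = (18, 22) again — its k=1 value — and the period has length 5.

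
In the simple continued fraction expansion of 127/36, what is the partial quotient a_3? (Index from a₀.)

8

127 = 3·36 + 19   →  a_0 = 3
36 = 1·19 + 17   →  a_1 = 1
19 = 1·17 + 2   →  a_2 = 1
17 = 8·2 + 1   →  a_3 = 8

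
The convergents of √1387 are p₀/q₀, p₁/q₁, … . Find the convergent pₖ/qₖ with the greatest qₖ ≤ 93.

1229/33

√1387 = [37; 4, 8, 37, 8, 4, 74, …] (period length 6).
Convergents:
  p_0/q_0 = 37/1
  p_1/q_1 = 149/4
  p_2/q_2 = 1229/33
  p_3/q_3 = 45622/1225
q_2 = 33 ≤ 93 < 1225 = q_3, so the answer is 1229/33.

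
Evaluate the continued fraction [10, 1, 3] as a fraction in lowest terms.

Using pₖ = aₖpₖ₋₁ + pₖ₋₂ and qₖ = aₖqₖ₋₁ + qₖ₋₂:
  k=0: a=10, p=10, q=1
  k=1: a=1, p=11, q=1
  k=2: a=3, p=43, q=4

43/4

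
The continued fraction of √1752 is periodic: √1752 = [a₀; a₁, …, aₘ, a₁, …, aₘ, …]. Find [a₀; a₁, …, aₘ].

a₀ = ⌊√1752⌋ = 41.

[41; 1, 5, 1, 82]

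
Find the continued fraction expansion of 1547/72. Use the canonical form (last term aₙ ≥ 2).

1547 = 21×72 + 35
72 = 2×35 + 2
35 = 17×2 + 1
2 = 2×1 + 0  (stop)
So 1547/72 = [21; 2, 17, 2].

[21; 2, 17, 2]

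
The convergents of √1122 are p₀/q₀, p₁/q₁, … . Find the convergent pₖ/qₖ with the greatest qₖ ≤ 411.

√1122 = [33; 2, 66, …] (period length 2).
Convergents:
  p_0/q_0 = 33/1
  p_1/q_1 = 67/2
  p_2/q_2 = 4455/133
  p_3/q_3 = 8977/268
  p_4/q_4 = 596937/17821
q_3 = 268 ≤ 411 < 17821 = q_4, so the answer is 8977/268.

8977/268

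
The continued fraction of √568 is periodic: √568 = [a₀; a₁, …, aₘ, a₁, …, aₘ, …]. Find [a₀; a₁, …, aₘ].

[23; 1, 4, 1, 46]

a₀ = ⌊√568⌋ = 23.
With m₀=0, d₀=1 and mₖ₊₁ = dₖaₖ − mₖ, dₖ₊₁ = (n − mₖ₊₁²)/dₖ, aₖ₊₁ = ⌊(a₀+mₖ₊₁)/dₖ₊₁⌋:
  k=1: m=23, d=39, a=1
  k=2: m=16, d=8, a=4
  k=3: m=16, d=39, a=1
  k=4: m=23, d=1, a=46
d=1 and a=2a₀=46 at k=4, so the next step gives (m, d) = (23, 39) again — its k=1 value — and the period has length 4.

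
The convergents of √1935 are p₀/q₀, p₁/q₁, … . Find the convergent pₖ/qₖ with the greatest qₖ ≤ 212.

√1935 = [43; 1, 86, …] (period length 2).
Convergents:
  p_0/q_0 = 43/1
  p_1/q_1 = 44/1
  p_2/q_2 = 3827/87
  p_3/q_3 = 3871/88
  p_4/q_4 = 336733/7655
q_3 = 88 ≤ 212 < 7655 = q_4, so the answer is 3871/88.

3871/88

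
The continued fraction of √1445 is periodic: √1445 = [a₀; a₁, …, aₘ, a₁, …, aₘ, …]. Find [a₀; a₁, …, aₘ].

[38; 76]

a₀ = ⌊√1445⌋ = 38.
With m₀=0, d₀=1 and mₖ₊₁ = dₖaₖ − mₖ, dₖ₊₁ = (n − mₖ₊₁²)/dₖ, aₖ₊₁ = ⌊(a₀+mₖ₊₁)/dₖ₊₁⌋:
  k=1: m=38, d=1, a=76
d=1 and a=2a₀=76 at k=1, so the next step gives (m, d) = (38, 1) again — its k=1 value — and the period has length 1.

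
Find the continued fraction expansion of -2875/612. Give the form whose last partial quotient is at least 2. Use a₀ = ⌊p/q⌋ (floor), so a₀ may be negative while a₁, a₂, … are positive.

[-5; 3, 3, 4, 14]

-2875 = -5×612 + 185
612 = 3×185 + 57
185 = 3×57 + 14
57 = 4×14 + 1
14 = 14×1 + 0  (stop)
So -2875/612 = [-5; 3, 3, 4, 14].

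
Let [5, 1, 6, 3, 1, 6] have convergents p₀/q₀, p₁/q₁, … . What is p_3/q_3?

Using pₖ = aₖpₖ₋₁ + pₖ₋₂, qₖ = aₖqₖ₋₁ + qₖ₋₂ (with p₋₁=1, p₋₂=0, q₋₁=0, q₋₂=1):
  k=0: a=5, p=5, q=1
  k=1: a=1, p=6, q=1
  k=2: a=6, p=41, q=7
  k=3: a=3, p=129, q=22

129/22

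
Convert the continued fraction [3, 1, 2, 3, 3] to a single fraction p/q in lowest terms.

122/33

Fold from the inside: start with 3/1.
  3 + 1/3 = 10/3
  2 + 3/10 = 23/10
  1 + 10/23 = 33/23
  3 + 23/33 = 122/33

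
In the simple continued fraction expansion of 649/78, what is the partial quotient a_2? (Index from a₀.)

649 = 8·78 + 25   →  a_0 = 8
78 = 3·25 + 3   →  a_1 = 3
25 = 8·3 + 1   →  a_2 = 8

8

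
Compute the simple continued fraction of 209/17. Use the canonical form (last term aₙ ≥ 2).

209 = 12*17 + 5
17 = 3*5 + 2
5 = 2*2 + 1
2 = 2*1 + 0  (stop)
So 209/17 = [12; 3, 2, 2].

[12; 3, 2, 2]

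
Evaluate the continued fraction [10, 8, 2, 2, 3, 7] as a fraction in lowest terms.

10554/1043

Fold from the inside: start with 7/1.
  3 + 1/7 = 22/7
  2 + 7/22 = 51/22
  2 + 22/51 = 124/51
  8 + 51/124 = 1043/124
  10 + 124/1043 = 10554/1043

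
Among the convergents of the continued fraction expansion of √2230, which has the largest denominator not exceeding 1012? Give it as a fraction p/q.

√2230 = [47; 4, 2, 18, 2, 4, 94, …] (period length 6).
Convergents:
  p_0/q_0 = 47/1
  p_1/q_1 = 189/4
  p_2/q_2 = 425/9
  p_3/q_3 = 7839/166
  p_4/q_4 = 16103/341
  p_5/q_5 = 72251/1530
q_4 = 341 ≤ 1012 < 1530 = q_5, so the answer is 16103/341.

16103/341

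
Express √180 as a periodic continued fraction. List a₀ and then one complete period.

[13; 2, 2, 2, 26]

a₀ = ⌊√180⌋ = 13.
With m₀=0, d₀=1 and mₖ₊₁ = dₖaₖ − mₖ, dₖ₊₁ = (n − mₖ₊₁²)/dₖ, aₖ₊₁ = ⌊(a₀+mₖ₊₁)/dₖ₊₁⌋:
  k=1: m=13, d=11, a=2
  k=2: m=9, d=9, a=2
  k=3: m=9, d=11, a=2
  k=4: m=13, d=1, a=26
d=1 and a=2a₀=26 at k=4, so the next step gives (m, d) = (13, 11) again — its k=1 value — and the period has length 4.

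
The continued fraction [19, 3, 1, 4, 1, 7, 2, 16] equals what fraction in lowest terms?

Fold from the inside: start with 16/1.
  2 + 1/16 = 33/16
  7 + 16/33 = 247/33
  1 + 33/247 = 280/247
  4 + 247/280 = 1367/280
  1 + 280/1367 = 1647/1367
  3 + 1367/1647 = 6308/1647
  19 + 1647/6308 = 121499/6308

121499/6308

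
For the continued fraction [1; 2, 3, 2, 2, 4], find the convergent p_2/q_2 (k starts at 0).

10/7

Using pₖ = aₖpₖ₋₁ + pₖ₋₂, qₖ = aₖqₖ₋₁ + qₖ₋₂ (with p₋₁=1, p₋₂=0, q₋₁=0, q₋₂=1):
  k=0: a=1, p=1, q=1
  k=1: a=2, p=3, q=2
  k=2: a=3, p=10, q=7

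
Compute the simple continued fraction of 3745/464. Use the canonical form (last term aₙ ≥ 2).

3745 = 8·464 + 33
464 = 14·33 + 2
33 = 16·2 + 1
2 = 2·1 + 0  (stop)
So 3745/464 = [8; 14, 16, 2].

[8; 14, 16, 2]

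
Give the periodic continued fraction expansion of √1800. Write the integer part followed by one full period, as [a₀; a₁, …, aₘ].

a₀ = ⌊√1800⌋ = 42.
With m₀=0, d₀=1 and mₖ₊₁ = dₖaₖ − mₖ, dₖ₊₁ = (n − mₖ₊₁²)/dₖ, aₖ₊₁ = ⌊(a₀+mₖ₊₁)/dₖ₊₁⌋:
  k=1: m=42, d=36, a=2
  k=2: m=30, d=25, a=2
  k=3: m=20, d=56, a=1
  k=4: m=36, d=9, a=8
  k=5: m=36, d=56, a=1
  k=6: m=20, d=25, a=2
  k=7: m=30, d=36, a=2
  k=8: m=42, d=1, a=84
d=1 and a=2a₀=84 at k=8, so the next step gives (m, d) = (42, 36) again — its k=1 value — and the period has length 8.

[42; 2, 2, 1, 8, 1, 2, 2, 84]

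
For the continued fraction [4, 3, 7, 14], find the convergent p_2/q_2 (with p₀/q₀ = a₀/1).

Using pₖ = aₖpₖ₋₁ + pₖ₋₂, qₖ = aₖqₖ₋₁ + qₖ₋₂ (with p₋₁=1, p₋₂=0, q₋₁=0, q₋₂=1):
  k=0: a=4, p=4, q=1
  k=1: a=3, p=13, q=3
  k=2: a=7, p=95, q=22

95/22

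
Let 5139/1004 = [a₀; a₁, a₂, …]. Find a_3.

5139 = 5·1004 + 119   →  a_0 = 5
1004 = 8·119 + 52   →  a_1 = 8
119 = 2·52 + 15   →  a_2 = 2
52 = 3·15 + 7   →  a_3 = 3

3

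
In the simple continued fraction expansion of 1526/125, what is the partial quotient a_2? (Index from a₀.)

1526 = 12·125 + 26   →  a_0 = 12
125 = 4·26 + 21   →  a_1 = 4
26 = 1·21 + 5   →  a_2 = 1

1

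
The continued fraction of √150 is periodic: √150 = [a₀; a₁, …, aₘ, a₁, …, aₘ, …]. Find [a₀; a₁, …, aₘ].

a₀ = ⌊√150⌋ = 12.
With m₀=0, d₀=1 and mₖ₊₁ = dₖaₖ − mₖ, dₖ₊₁ = (n − mₖ₊₁²)/dₖ, aₖ₊₁ = ⌊(a₀+mₖ₊₁)/dₖ₊₁⌋:
  k=1: m=12, d=6, a=4
  k=2: m=12, d=1, a=24
d=1 and a=2a₀=24 at k=2, so the next step gives (m, d) = (12, 6) again — its k=1 value — and the period has length 2.

[12; 4, 24]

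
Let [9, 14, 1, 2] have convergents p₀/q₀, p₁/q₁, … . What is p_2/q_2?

Using pₖ = aₖpₖ₋₁ + pₖ₋₂, qₖ = aₖqₖ₋₁ + qₖ₋₂ (with p₋₁=1, p₋₂=0, q₋₁=0, q₋₂=1):
  k=0: a=9, p=9, q=1
  k=1: a=14, p=127, q=14
  k=2: a=1, p=136, q=15

136/15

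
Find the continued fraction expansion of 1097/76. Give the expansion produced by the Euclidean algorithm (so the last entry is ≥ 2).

[14; 2, 3, 3, 3]

1097 = 14*76 + 33
76 = 2*33 + 10
33 = 3*10 + 3
10 = 3*3 + 1
3 = 3*1 + 0  (stop)
So 1097/76 = [14; 2, 3, 3, 3].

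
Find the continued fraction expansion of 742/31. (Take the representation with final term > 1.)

[23; 1, 14, 2]

742 = 23*31 + 29
31 = 1*29 + 2
29 = 14*2 + 1
2 = 2*1 + 0  (stop)
So 742/31 = [23; 1, 14, 2].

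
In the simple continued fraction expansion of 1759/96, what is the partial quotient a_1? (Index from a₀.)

3

1759 = 18·96 + 31   →  a_0 = 18
96 = 3·31 + 3   →  a_1 = 3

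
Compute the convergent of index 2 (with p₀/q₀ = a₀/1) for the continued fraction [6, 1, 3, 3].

27/4

Using pₖ = aₖpₖ₋₁ + pₖ₋₂, qₖ = aₖqₖ₋₁ + qₖ₋₂ (with p₋₁=1, p₋₂=0, q₋₁=0, q₋₂=1):
  k=0: a=6, p=6, q=1
  k=1: a=1, p=7, q=1
  k=2: a=3, p=27, q=4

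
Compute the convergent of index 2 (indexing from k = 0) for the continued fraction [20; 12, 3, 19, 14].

Using pₖ = aₖpₖ₋₁ + pₖ₋₂, qₖ = aₖqₖ₋₁ + qₖ₋₂ (with p₋₁=1, p₋₂=0, q₋₁=0, q₋₂=1):
  k=0: a=20, p=20, q=1
  k=1: a=12, p=241, q=12
  k=2: a=3, p=743, q=37

743/37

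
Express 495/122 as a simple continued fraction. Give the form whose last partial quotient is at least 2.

[4; 17, 2, 3]

495 = 4·122 + 7
122 = 17·7 + 3
7 = 2·3 + 1
3 = 3·1 + 0  (stop)
So 495/122 = [4; 17, 2, 3].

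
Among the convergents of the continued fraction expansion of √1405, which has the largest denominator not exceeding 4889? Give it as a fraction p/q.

√1405 = [37; 2, 14, 2, 74, …] (period length 4).
Convergents:
  p_0/q_0 = 37/1
  p_1/q_1 = 75/2
  p_2/q_2 = 1087/29
  p_3/q_3 = 2249/60
  p_4/q_4 = 167513/4469
  p_5/q_5 = 337275/8998
q_4 = 4469 ≤ 4889 < 8998 = q_5, so the answer is 167513/4469.

167513/4469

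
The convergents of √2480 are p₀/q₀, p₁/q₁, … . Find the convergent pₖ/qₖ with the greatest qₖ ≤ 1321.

24850/499

√2480 = [49; 1, 3, 1, 98, …] (period length 4).
Convergents:
  p_0/q_0 = 49/1
  p_1/q_1 = 50/1
  p_2/q_2 = 199/4
  p_3/q_3 = 249/5
  p_4/q_4 = 24601/494
  p_5/q_5 = 24850/499
  p_6/q_6 = 99151/1991
q_5 = 499 ≤ 1321 < 1991 = q_6, so the answer is 24850/499.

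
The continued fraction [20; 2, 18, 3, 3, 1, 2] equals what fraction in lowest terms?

27739/1354

Using pₖ = aₖpₖ₋₁ + pₖ₋₂ and qₖ = aₖqₖ₋₁ + qₖ₋₂:
  k=0: a=20, p=20, q=1
  k=1: a=2, p=41, q=2
  k=2: a=18, p=758, q=37
  k=3: a=3, p=2315, q=113
  k=4: a=3, p=7703, q=376
  k=5: a=1, p=10018, q=489
  k=6: a=2, p=27739, q=1354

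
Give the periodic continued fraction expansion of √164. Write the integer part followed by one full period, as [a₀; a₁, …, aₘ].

[12; 1, 4, 6, 4, 1, 24]

a₀ = ⌊√164⌋ = 12.
With m₀=0, d₀=1 and mₖ₊₁ = dₖaₖ − mₖ, dₖ₊₁ = (n − mₖ₊₁²)/dₖ, aₖ₊₁ = ⌊(a₀+mₖ₊₁)/dₖ₊₁⌋:
  k=1: m=12, d=20, a=1
  k=2: m=8, d=5, a=4
  k=3: m=12, d=4, a=6
  k=4: m=12, d=5, a=4
  k=5: m=8, d=20, a=1
  k=6: m=12, d=1, a=24
d=1 and a=2a₀=24 at k=6, so the next step gives (m, d) = (12, 20) again — its k=1 value — and the period has length 6.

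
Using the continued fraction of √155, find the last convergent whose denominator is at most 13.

√155 = [12; 2, 4, 2, 24, …] (period length 4).
Convergents:
  p_0/q_0 = 12/1
  p_1/q_1 = 25/2
  p_2/q_2 = 112/9
  p_3/q_3 = 249/20
q_2 = 9 ≤ 13 < 20 = q_3, so the answer is 112/9.

112/9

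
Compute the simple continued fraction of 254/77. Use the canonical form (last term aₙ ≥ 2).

[3; 3, 2, 1, 7]

254 = 3·77 + 23
77 = 3·23 + 8
23 = 2·8 + 7
8 = 1·7 + 1
7 = 7·1 + 0  (stop)
So 254/77 = [3; 3, 2, 1, 7].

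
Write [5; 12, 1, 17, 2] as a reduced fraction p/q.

2432/479

Fold from the inside: start with 2/1.
  17 + 1/2 = 35/2
  1 + 2/35 = 37/35
  12 + 35/37 = 479/37
  5 + 37/479 = 2432/479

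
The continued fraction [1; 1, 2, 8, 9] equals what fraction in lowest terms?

383/228

Using pₖ = aₖpₖ₋₁ + pₖ₋₂ and qₖ = aₖqₖ₋₁ + qₖ₋₂:
  k=0: a=1, p=1, q=1
  k=1: a=1, p=2, q=1
  k=2: a=2, p=5, q=3
  k=3: a=8, p=42, q=25
  k=4: a=9, p=383, q=228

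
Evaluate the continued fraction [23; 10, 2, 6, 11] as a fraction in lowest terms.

35036/1517

Using pₖ = aₖpₖ₋₁ + pₖ₋₂ and qₖ = aₖqₖ₋₁ + qₖ₋₂:
  k=0: a=23, p=23, q=1
  k=1: a=10, p=231, q=10
  k=2: a=2, p=485, q=21
  k=3: a=6, p=3141, q=136
  k=4: a=11, p=35036, q=1517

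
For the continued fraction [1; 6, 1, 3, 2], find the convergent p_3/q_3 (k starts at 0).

Using pₖ = aₖpₖ₋₁ + pₖ₋₂, qₖ = aₖqₖ₋₁ + qₖ₋₂ (with p₋₁=1, p₋₂=0, q₋₁=0, q₋₂=1):
  k=0: a=1, p=1, q=1
  k=1: a=6, p=7, q=6
  k=2: a=1, p=8, q=7
  k=3: a=3, p=31, q=27

31/27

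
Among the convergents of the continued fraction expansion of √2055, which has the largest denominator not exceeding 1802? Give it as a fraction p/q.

36991/816

√2055 = [45; 3, 90, …] (period length 2).
Convergents:
  p_0/q_0 = 45/1
  p_1/q_1 = 136/3
  p_2/q_2 = 12285/271
  p_3/q_3 = 36991/816
  p_4/q_4 = 3341475/73711
q_3 = 816 ≤ 1802 < 73711 = q_4, so the answer is 36991/816.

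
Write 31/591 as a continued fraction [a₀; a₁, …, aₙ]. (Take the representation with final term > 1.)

[0; 19, 15, 2]

31 = 0×591 + 31
591 = 19×31 + 2
31 = 15×2 + 1
2 = 2×1 + 0  (stop)
So 31/591 = [0; 19, 15, 2].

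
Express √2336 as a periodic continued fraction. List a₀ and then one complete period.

a₀ = ⌊√2336⌋ = 48.
With m₀=0, d₀=1 and mₖ₊₁ = dₖaₖ − mₖ, dₖ₊₁ = (n − mₖ₊₁²)/dₖ, aₖ₊₁ = ⌊(a₀+mₖ₊₁)/dₖ₊₁⌋:
  k=1: m=48, d=32, a=3
  k=2: m=48, d=1, a=96
d=1 and a=2a₀=96 at k=2, so the next step gives (m, d) = (48, 32) again — its k=1 value — and the period has length 2.

[48; 3, 96]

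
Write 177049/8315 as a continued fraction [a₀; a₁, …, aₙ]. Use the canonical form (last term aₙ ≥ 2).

177049 = 21×8315 + 2434
8315 = 3×2434 + 1013
2434 = 2×1013 + 408
1013 = 2×408 + 197
408 = 2×197 + 14
197 = 14×14 + 1
14 = 14×1 + 0  (stop)
So 177049/8315 = [21; 3, 2, 2, 2, 14, 14].

[21; 3, 2, 2, 2, 14, 14]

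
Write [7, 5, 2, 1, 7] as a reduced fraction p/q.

Fold from the inside: start with 7/1.
  1 + 1/7 = 8/7
  2 + 7/8 = 23/8
  5 + 8/23 = 123/23
  7 + 23/123 = 884/123

884/123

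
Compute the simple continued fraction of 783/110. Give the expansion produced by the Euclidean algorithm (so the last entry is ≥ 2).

[7; 8, 2, 6]

783 = 7·110 + 13
110 = 8·13 + 6
13 = 2·6 + 1
6 = 6·1 + 0  (stop)
So 783/110 = [7; 8, 2, 6].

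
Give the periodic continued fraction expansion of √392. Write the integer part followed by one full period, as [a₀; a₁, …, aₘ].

[19; 1, 3, 1, 38]

a₀ = ⌊√392⌋ = 19.
With m₀=0, d₀=1 and mₖ₊₁ = dₖaₖ − mₖ, dₖ₊₁ = (n − mₖ₊₁²)/dₖ, aₖ₊₁ = ⌊(a₀+mₖ₊₁)/dₖ₊₁⌋:
  k=1: m=19, d=31, a=1
  k=2: m=12, d=8, a=3
  k=3: m=12, d=31, a=1
  k=4: m=19, d=1, a=38
d=1 and a=2a₀=38 at k=4, so the next step gives (m, d) = (19, 31) again — its k=1 value — and the period has length 4.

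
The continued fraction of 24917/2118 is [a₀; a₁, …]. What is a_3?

4

24917 = 11·2118 + 1619   →  a_0 = 11
2118 = 1·1619 + 499   →  a_1 = 1
1619 = 3·499 + 122   →  a_2 = 3
499 = 4·122 + 11   →  a_3 = 4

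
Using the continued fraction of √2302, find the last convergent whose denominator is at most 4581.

218737/4559

√2302 = [47; 1, 46, 1, 94, …] (period length 4).
Convergents:
  p_0/q_0 = 47/1
  p_1/q_1 = 48/1
  p_2/q_2 = 2255/47
  p_3/q_3 = 2303/48
  p_4/q_4 = 218737/4559
  p_5/q_5 = 221040/4607
q_4 = 4559 ≤ 4581 < 4607 = q_5, so the answer is 218737/4559.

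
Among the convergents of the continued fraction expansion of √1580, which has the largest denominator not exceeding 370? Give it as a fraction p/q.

√1580 = [39; 1, 2, 1, 78, …] (period length 4).
Convergents:
  p_0/q_0 = 39/1
  p_1/q_1 = 40/1
  p_2/q_2 = 119/3
  p_3/q_3 = 159/4
  p_4/q_4 = 12521/315
  p_5/q_5 = 12680/319
  p_6/q_6 = 37881/953
q_5 = 319 ≤ 370 < 953 = q_6, so the answer is 12680/319.

12680/319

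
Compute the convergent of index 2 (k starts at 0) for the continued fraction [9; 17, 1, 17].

163/18

Using pₖ = aₖpₖ₋₁ + pₖ₋₂, qₖ = aₖqₖ₋₁ + qₖ₋₂ (with p₋₁=1, p₋₂=0, q₋₁=0, q₋₂=1):
  k=0: a=9, p=9, q=1
  k=1: a=17, p=154, q=17
  k=2: a=1, p=163, q=18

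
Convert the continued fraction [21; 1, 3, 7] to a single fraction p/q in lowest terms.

Using pₖ = aₖpₖ₋₁ + pₖ₋₂ and qₖ = aₖqₖ₋₁ + qₖ₋₂:
  k=0: a=21, p=21, q=1
  k=1: a=1, p=22, q=1
  k=2: a=3, p=87, q=4
  k=3: a=7, p=631, q=29

631/29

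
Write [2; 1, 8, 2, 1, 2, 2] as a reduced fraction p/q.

Using pₖ = aₖpₖ₋₁ + pₖ₋₂ and qₖ = aₖqₖ₋₁ + qₖ₋₂:
  k=0: a=2, p=2, q=1
  k=1: a=1, p=3, q=1
  k=2: a=8, p=26, q=9
  k=3: a=2, p=55, q=19
  k=4: a=1, p=81, q=28
  k=5: a=2, p=217, q=75
  k=6: a=2, p=515, q=178

515/178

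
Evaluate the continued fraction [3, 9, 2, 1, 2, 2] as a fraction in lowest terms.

553/178

Fold from the inside: start with 2/1.
  2 + 1/2 = 5/2
  1 + 2/5 = 7/5
  2 + 5/7 = 19/7
  9 + 7/19 = 178/19
  3 + 19/178 = 553/178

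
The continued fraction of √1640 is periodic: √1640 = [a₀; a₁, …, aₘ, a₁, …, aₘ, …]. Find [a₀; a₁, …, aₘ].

[40; 2, 80]

a₀ = ⌊√1640⌋ = 40.
With m₀=0, d₀=1 and mₖ₊₁ = dₖaₖ − mₖ, dₖ₊₁ = (n − mₖ₊₁²)/dₖ, aₖ₊₁ = ⌊(a₀+mₖ₊₁)/dₖ₊₁⌋:
  k=1: m=40, d=40, a=2
  k=2: m=40, d=1, a=80
d=1 and a=2a₀=80 at k=2, so the next step gives (m, d) = (40, 40) again — its k=1 value — and the period has length 2.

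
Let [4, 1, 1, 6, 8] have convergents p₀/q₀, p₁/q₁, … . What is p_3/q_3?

59/13

Using pₖ = aₖpₖ₋₁ + pₖ₋₂, qₖ = aₖqₖ₋₁ + qₖ₋₂ (with p₋₁=1, p₋₂=0, q₋₁=0, q₋₂=1):
  k=0: a=4, p=4, q=1
  k=1: a=1, p=5, q=1
  k=2: a=1, p=9, q=2
  k=3: a=6, p=59, q=13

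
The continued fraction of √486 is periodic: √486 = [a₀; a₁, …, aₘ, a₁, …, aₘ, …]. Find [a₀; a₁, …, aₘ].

a₀ = ⌊√486⌋ = 22.
With m₀=0, d₀=1 and mₖ₊₁ = dₖaₖ − mₖ, dₖ₊₁ = (n − mₖ₊₁²)/dₖ, aₖ₊₁ = ⌊(a₀+mₖ₊₁)/dₖ₊₁⌋:
  k=1: m=22, d=2, a=22
  k=2: m=22, d=1, a=44
d=1 and a=2a₀=44 at k=2, so the next step gives (m, d) = (22, 2) again — its k=1 value — and the period has length 2.

[22; 22, 44]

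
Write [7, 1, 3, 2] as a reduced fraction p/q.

Fold from the inside: start with 2/1.
  3 + 1/2 = 7/2
  1 + 2/7 = 9/7
  7 + 7/9 = 70/9

70/9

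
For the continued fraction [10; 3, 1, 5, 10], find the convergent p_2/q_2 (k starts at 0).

41/4

Using pₖ = aₖpₖ₋₁ + pₖ₋₂, qₖ = aₖqₖ₋₁ + qₖ₋₂ (with p₋₁=1, p₋₂=0, q₋₁=0, q₋₂=1):
  k=0: a=10, p=10, q=1
  k=1: a=3, p=31, q=3
  k=2: a=1, p=41, q=4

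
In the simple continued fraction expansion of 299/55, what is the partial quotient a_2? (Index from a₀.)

299 = 5·55 + 24   →  a_0 = 5
55 = 2·24 + 7   →  a_1 = 2
24 = 3·7 + 3   →  a_2 = 3

3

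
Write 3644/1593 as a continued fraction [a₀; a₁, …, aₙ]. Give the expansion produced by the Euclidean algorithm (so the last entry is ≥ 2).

[2; 3, 2, 10, 1, 19]

3644 = 2*1593 + 458
1593 = 3*458 + 219
458 = 2*219 + 20
219 = 10*20 + 19
20 = 1*19 + 1
19 = 19*1 + 0  (stop)
So 3644/1593 = [2; 3, 2, 10, 1, 19].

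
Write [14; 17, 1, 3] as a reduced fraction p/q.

Using pₖ = aₖpₖ₋₁ + pₖ₋₂ and qₖ = aₖqₖ₋₁ + qₖ₋₂:
  k=0: a=14, p=14, q=1
  k=1: a=17, p=239, q=17
  k=2: a=1, p=253, q=18
  k=3: a=3, p=998, q=71

998/71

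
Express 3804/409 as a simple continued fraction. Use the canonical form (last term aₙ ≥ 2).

3804 = 9*409 + 123
409 = 3*123 + 40
123 = 3*40 + 3
40 = 13*3 + 1
3 = 3*1 + 0  (stop)
So 3804/409 = [9; 3, 3, 13, 3].

[9; 3, 3, 13, 3]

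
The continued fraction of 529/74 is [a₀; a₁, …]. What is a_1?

529 = 7·74 + 11   →  a_0 = 7
74 = 6·11 + 8   →  a_1 = 6

6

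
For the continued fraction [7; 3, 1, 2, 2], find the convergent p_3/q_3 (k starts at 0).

Using pₖ = aₖpₖ₋₁ + pₖ₋₂, qₖ = aₖqₖ₋₁ + qₖ₋₂ (with p₋₁=1, p₋₂=0, q₋₁=0, q₋₂=1):
  k=0: a=7, p=7, q=1
  k=1: a=3, p=22, q=3
  k=2: a=1, p=29, q=4
  k=3: a=2, p=80, q=11

80/11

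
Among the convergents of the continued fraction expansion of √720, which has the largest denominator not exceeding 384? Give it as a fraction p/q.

8667/323

√720 = [26; 1, 4, 1, 52, …] (period length 4).
Convergents:
  p_0/q_0 = 26/1
  p_1/q_1 = 27/1
  p_2/q_2 = 134/5
  p_3/q_3 = 161/6
  p_4/q_4 = 8506/317
  p_5/q_5 = 8667/323
  p_6/q_6 = 43174/1609
q_5 = 323 ≤ 384 < 1609 = q_6, so the answer is 8667/323.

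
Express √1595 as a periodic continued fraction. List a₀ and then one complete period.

[39; 1, 14, 1, 78]

a₀ = ⌊√1595⌋ = 39.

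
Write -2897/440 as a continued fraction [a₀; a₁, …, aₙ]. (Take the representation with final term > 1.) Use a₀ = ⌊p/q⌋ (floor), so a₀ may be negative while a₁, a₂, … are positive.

[-7; 2, 2, 2, 8, 1, 3]

-2897 = -7×440 + 183
440 = 2×183 + 74
183 = 2×74 + 35
74 = 2×35 + 4
35 = 8×4 + 3
4 = 1×3 + 1
3 = 3×1 + 0  (stop)
So -2897/440 = [-7; 2, 2, 2, 8, 1, 3].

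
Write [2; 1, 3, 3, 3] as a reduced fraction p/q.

119/43

Using pₖ = aₖpₖ₋₁ + pₖ₋₂ and qₖ = aₖqₖ₋₁ + qₖ₋₂:
  k=0: a=2, p=2, q=1
  k=1: a=1, p=3, q=1
  k=2: a=3, p=11, q=4
  k=3: a=3, p=36, q=13
  k=4: a=3, p=119, q=43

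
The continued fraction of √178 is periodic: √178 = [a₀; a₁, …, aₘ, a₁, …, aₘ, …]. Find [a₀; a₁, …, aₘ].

a₀ = ⌊√178⌋ = 13.
With m₀=0, d₀=1 and mₖ₊₁ = dₖaₖ − mₖ, dₖ₊₁ = (n − mₖ₊₁²)/dₖ, aₖ₊₁ = ⌊(a₀+mₖ₊₁)/dₖ₊₁⌋:
  k=1: m=13, d=9, a=2
  k=2: m=5, d=17, a=1
  k=3: m=12, d=2, a=12
  k=4: m=12, d=17, a=1
  k=5: m=5, d=9, a=2
  k=6: m=13, d=1, a=26
d=1 and a=2a₀=26 at k=6, so the next step gives (m, d) = (13, 9) again — its k=1 value — and the period has length 6.

[13; 2, 1, 12, 1, 2, 26]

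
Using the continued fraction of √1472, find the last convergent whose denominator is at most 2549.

√1472 = [38; 2, 1, 2, 1, 2, 76, …] (period length 6).
Convergents:
  p_0/q_0 = 38/1
  p_1/q_1 = 77/2
  p_2/q_2 = 115/3
  p_3/q_3 = 307/8
  p_4/q_4 = 422/11
  p_5/q_5 = 1151/30
  p_6/q_6 = 87898/2291
  p_7/q_7 = 176947/4612
q_6 = 2291 ≤ 2549 < 4612 = q_7, so the answer is 87898/2291.

87898/2291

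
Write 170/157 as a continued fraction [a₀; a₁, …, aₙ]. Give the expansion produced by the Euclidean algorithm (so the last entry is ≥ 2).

[1; 12, 13]

170 = 1·157 + 13
157 = 12·13 + 1
13 = 13·1 + 0  (stop)
So 170/157 = [1; 12, 13].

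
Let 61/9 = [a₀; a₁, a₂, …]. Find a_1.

1

61 = 6·9 + 7   →  a_0 = 6
9 = 1·7 + 2   →  a_1 = 1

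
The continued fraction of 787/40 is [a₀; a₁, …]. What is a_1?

787 = 19·40 + 27   →  a_0 = 19
40 = 1·27 + 13   →  a_1 = 1

1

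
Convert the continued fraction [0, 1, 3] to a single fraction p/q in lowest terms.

3/4

Fold from the inside: start with 3/1.
  1 + 1/3 = 4/3
  0 + 3/4 = 3/4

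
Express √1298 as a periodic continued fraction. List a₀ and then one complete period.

[36; 36, 72]

a₀ = ⌊√1298⌋ = 36.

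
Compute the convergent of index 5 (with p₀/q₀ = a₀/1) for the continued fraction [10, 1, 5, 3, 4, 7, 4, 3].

Using pₖ = aₖpₖ₋₁ + pₖ₋₂, qₖ = aₖqₖ₋₁ + qₖ₋₂ (with p₋₁=1, p₋₂=0, q₋₁=0, q₋₂=1):
  k=0: a=10, p=10, q=1
  k=1: a=1, p=11, q=1
  k=2: a=5, p=65, q=6
  k=3: a=3, p=206, q=19
  k=4: a=4, p=889, q=82
  k=5: a=7, p=6429, q=593

6429/593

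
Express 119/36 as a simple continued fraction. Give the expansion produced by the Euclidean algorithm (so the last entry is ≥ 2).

[3; 3, 3, 1, 2]

119 = 3*36 + 11
36 = 3*11 + 3
11 = 3*3 + 2
3 = 1*2 + 1
2 = 2*1 + 0  (stop)
So 119/36 = [3; 3, 3, 1, 2].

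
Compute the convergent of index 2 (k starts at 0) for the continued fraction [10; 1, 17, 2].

Using pₖ = aₖpₖ₋₁ + pₖ₋₂, qₖ = aₖqₖ₋₁ + qₖ₋₂ (with p₋₁=1, p₋₂=0, q₋₁=0, q₋₂=1):
  k=0: a=10, p=10, q=1
  k=1: a=1, p=11, q=1
  k=2: a=17, p=197, q=18

197/18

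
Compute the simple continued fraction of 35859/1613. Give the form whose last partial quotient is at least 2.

[22; 4, 3, 12, 10]

35859 = 22*1613 + 373
1613 = 4*373 + 121
373 = 3*121 + 10
121 = 12*10 + 1
10 = 10*1 + 0  (stop)
So 35859/1613 = [22; 4, 3, 12, 10].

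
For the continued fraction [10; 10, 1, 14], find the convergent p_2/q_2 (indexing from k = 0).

111/11

Using pₖ = aₖpₖ₋₁ + pₖ₋₂, qₖ = aₖqₖ₋₁ + qₖ₋₂ (with p₋₁=1, p₋₂=0, q₋₁=0, q₋₂=1):
  k=0: a=10, p=10, q=1
  k=1: a=10, p=101, q=10
  k=2: a=1, p=111, q=11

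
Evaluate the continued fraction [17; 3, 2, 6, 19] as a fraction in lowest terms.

Fold from the inside: start with 19/1.
  6 + 1/19 = 115/19
  2 + 19/115 = 249/115
  3 + 115/249 = 862/249
  17 + 249/862 = 14903/862

14903/862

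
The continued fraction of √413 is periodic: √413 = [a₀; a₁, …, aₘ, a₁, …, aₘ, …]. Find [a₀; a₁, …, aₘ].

a₀ = ⌊√413⌋ = 20.
With m₀=0, d₀=1 and mₖ₊₁ = dₖaₖ − mₖ, dₖ₊₁ = (n − mₖ₊₁²)/dₖ, aₖ₊₁ = ⌊(a₀+mₖ₊₁)/dₖ₊₁⌋:
  k=1: m=20, d=13, a=3
  k=2: m=19, d=4, a=9
  k=3: m=17, d=31, a=1
  k=4: m=14, d=7, a=4
  k=5: m=14, d=31, a=1
  k=6: m=17, d=4, a=9
  k=7: m=19, d=13, a=3
  k=8: m=20, d=1, a=40
d=1 and a=2a₀=40 at k=8, so the next step gives (m, d) = (20, 13) again — its k=1 value — and the period has length 8.

[20; 3, 9, 1, 4, 1, 9, 3, 40]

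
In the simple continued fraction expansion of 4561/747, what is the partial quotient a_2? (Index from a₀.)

2

4561 = 6·747 + 79   →  a_0 = 6
747 = 9·79 + 36   →  a_1 = 9
79 = 2·36 + 7   →  a_2 = 2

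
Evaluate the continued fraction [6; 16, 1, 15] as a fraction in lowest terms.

Fold from the inside: start with 15/1.
  1 + 1/15 = 16/15
  16 + 15/16 = 271/16
  6 + 16/271 = 1642/271

1642/271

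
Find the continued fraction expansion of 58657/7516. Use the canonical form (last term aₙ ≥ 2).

58657 = 7·7516 + 6045
7516 = 1·6045 + 1471
6045 = 4·1471 + 161
1471 = 9·161 + 22
161 = 7·22 + 7
22 = 3·7 + 1
7 = 7·1 + 0  (stop)
So 58657/7516 = [7; 1, 4, 9, 7, 3, 7].

[7; 1, 4, 9, 7, 3, 7]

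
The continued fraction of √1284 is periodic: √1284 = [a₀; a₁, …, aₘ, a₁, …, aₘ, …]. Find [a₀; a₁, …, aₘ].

a₀ = ⌊√1284⌋ = 35.

[35; 1, 4, 1, 70]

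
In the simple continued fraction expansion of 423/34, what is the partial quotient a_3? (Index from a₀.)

1

423 = 12·34 + 15   →  a_0 = 12
34 = 2·15 + 4   →  a_1 = 2
15 = 3·4 + 3   →  a_2 = 3
4 = 1·3 + 1   →  a_3 = 1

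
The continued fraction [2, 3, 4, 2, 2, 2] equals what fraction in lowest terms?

395/171

Using pₖ = aₖpₖ₋₁ + pₖ₋₂ and qₖ = aₖqₖ₋₁ + qₖ₋₂:
  k=0: a=2, p=2, q=1
  k=1: a=3, p=7, q=3
  k=2: a=4, p=30, q=13
  k=3: a=2, p=67, q=29
  k=4: a=2, p=164, q=71
  k=5: a=2, p=395, q=171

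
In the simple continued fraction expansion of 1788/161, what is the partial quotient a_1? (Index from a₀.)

9

1788 = 11·161 + 17   →  a_0 = 11
161 = 9·17 + 8   →  a_1 = 9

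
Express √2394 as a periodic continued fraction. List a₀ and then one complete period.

[48; 1, 12, 1, 96]

a₀ = ⌊√2394⌋ = 48.
With m₀=0, d₀=1 and mₖ₊₁ = dₖaₖ − mₖ, dₖ₊₁ = (n − mₖ₊₁²)/dₖ, aₖ₊₁ = ⌊(a₀+mₖ₊₁)/dₖ₊₁⌋:
  k=1: m=48, d=90, a=1
  k=2: m=42, d=7, a=12
  k=3: m=42, d=90, a=1
  k=4: m=48, d=1, a=96
d=1 and a=2a₀=96 at k=4, so the next step gives (m, d) = (48, 90) again — its k=1 value — and the period has length 4.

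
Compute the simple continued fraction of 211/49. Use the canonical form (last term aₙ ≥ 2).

211 = 4×49 + 15
49 = 3×15 + 4
15 = 3×4 + 3
4 = 1×3 + 1
3 = 3×1 + 0  (stop)
So 211/49 = [4; 3, 3, 1, 3].

[4; 3, 3, 1, 3]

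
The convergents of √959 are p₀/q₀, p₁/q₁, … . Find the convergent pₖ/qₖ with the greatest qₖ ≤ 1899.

√959 = [30; 1, 29, 1, 60, …] (period length 4).
Convergents:
  p_0/q_0 = 30/1
  p_1/q_1 = 31/1
  p_2/q_2 = 929/30
  p_3/q_3 = 960/31
  p_4/q_4 = 58529/1890
  p_5/q_5 = 59489/1921
q_4 = 1890 ≤ 1899 < 1921 = q_5, so the answer is 58529/1890.

58529/1890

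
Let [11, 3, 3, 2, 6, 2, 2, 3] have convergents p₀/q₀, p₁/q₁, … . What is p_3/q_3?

260/23

Using pₖ = aₖpₖ₋₁ + pₖ₋₂, qₖ = aₖqₖ₋₁ + qₖ₋₂ (with p₋₁=1, p₋₂=0, q₋₁=0, q₋₂=1):
  k=0: a=11, p=11, q=1
  k=1: a=3, p=34, q=3
  k=2: a=3, p=113, q=10
  k=3: a=2, p=260, q=23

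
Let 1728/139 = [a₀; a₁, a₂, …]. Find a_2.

3

1728 = 12·139 + 60   →  a_0 = 12
139 = 2·60 + 19   →  a_1 = 2
60 = 3·19 + 3   →  a_2 = 3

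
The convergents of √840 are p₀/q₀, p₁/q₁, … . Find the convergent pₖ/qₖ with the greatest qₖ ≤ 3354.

95788/3305

√840 = [28; 1, 56, …] (period length 2).
Convergents:
  p_0/q_0 = 28/1
  p_1/q_1 = 29/1
  p_2/q_2 = 1652/57
  p_3/q_3 = 1681/58
  p_4/q_4 = 95788/3305
  p_5/q_5 = 97469/3363
q_4 = 3305 ≤ 3354 < 3363 = q_5, so the answer is 95788/3305.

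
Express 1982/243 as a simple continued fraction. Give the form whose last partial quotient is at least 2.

[8; 6, 2, 1, 1, 7]

1982 = 8×243 + 38
243 = 6×38 + 15
38 = 2×15 + 8
15 = 1×8 + 7
8 = 1×7 + 1
7 = 7×1 + 0  (stop)
So 1982/243 = [8; 6, 2, 1, 1, 7].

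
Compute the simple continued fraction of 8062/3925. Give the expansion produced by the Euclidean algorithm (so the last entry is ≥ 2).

[2; 18, 1, 1, 17, 6]

8062 = 2*3925 + 212
3925 = 18*212 + 109
212 = 1*109 + 103
109 = 1*103 + 6
103 = 17*6 + 1
6 = 6*1 + 0  (stop)
So 8062/3925 = [2; 18, 1, 1, 17, 6].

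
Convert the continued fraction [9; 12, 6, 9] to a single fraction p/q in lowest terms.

6076/669

Using pₖ = aₖpₖ₋₁ + pₖ₋₂ and qₖ = aₖqₖ₋₁ + qₖ₋₂:
  k=0: a=9, p=9, q=1
  k=1: a=12, p=109, q=12
  k=2: a=6, p=663, q=73
  k=3: a=9, p=6076, q=669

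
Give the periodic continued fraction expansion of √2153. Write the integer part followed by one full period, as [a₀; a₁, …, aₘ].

a₀ = ⌊√2153⌋ = 46.
With m₀=0, d₀=1 and mₖ₊₁ = dₖaₖ − mₖ, dₖ₊₁ = (n − mₖ₊₁²)/dₖ, aₖ₊₁ = ⌊(a₀+mₖ₊₁)/dₖ₊₁⌋:
  k=1: m=46, d=37, a=2
  k=2: m=28, d=37, a=2
  k=3: m=46, d=1, a=92
d=1 and a=2a₀=92 at k=3, so the next step gives (m, d) = (46, 37) again — its k=1 value — and the period has length 3.

[46; 2, 2, 92]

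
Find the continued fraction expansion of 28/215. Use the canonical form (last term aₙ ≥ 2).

[0; 7, 1, 2, 9]

28 = 0·215 + 28
215 = 7·28 + 19
28 = 1·19 + 9
19 = 2·9 + 1
9 = 9·1 + 0  (stop)
So 28/215 = [0; 7, 1, 2, 9].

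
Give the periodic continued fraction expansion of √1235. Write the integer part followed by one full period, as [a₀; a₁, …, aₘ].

a₀ = ⌊√1235⌋ = 35.
With m₀=0, d₀=1 and mₖ₊₁ = dₖaₖ − mₖ, dₖ₊₁ = (n − mₖ₊₁²)/dₖ, aₖ₊₁ = ⌊(a₀+mₖ₊₁)/dₖ₊₁⌋:
  k=1: m=35, d=10, a=7
  k=2: m=35, d=1, a=70
d=1 and a=2a₀=70 at k=2, so the next step gives (m, d) = (35, 10) again — its k=1 value — and the period has length 2.

[35; 7, 70]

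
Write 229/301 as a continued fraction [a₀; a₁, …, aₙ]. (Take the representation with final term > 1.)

229 = 0×301 + 229
301 = 1×229 + 72
229 = 3×72 + 13
72 = 5×13 + 7
13 = 1×7 + 6
7 = 1×6 + 1
6 = 6×1 + 0  (stop)
So 229/301 = [0; 1, 3, 5, 1, 1, 6].

[0; 1, 3, 5, 1, 1, 6]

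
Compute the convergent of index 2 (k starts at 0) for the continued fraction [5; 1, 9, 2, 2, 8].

59/10

Using pₖ = aₖpₖ₋₁ + pₖ₋₂, qₖ = aₖqₖ₋₁ + qₖ₋₂ (with p₋₁=1, p₋₂=0, q₋₁=0, q₋₂=1):
  k=0: a=5, p=5, q=1
  k=1: a=1, p=6, q=1
  k=2: a=9, p=59, q=10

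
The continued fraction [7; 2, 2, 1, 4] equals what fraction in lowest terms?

Fold from the inside: start with 4/1.
  1 + 1/4 = 5/4
  2 + 4/5 = 14/5
  2 + 5/14 = 33/14
  7 + 14/33 = 245/33

245/33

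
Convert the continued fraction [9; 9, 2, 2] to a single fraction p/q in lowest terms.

Fold from the inside: start with 2/1.
  2 + 1/2 = 5/2
  9 + 2/5 = 47/5
  9 + 5/47 = 428/47

428/47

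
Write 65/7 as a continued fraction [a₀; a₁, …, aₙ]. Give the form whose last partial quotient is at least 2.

65 = 9·7 + 2
7 = 3·2 + 1
2 = 2·1 + 0  (stop)
So 65/7 = [9; 3, 2].

[9; 3, 2]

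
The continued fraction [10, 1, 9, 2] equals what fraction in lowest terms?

Fold from the inside: start with 2/1.
  9 + 1/2 = 19/2
  1 + 2/19 = 21/19
  10 + 19/21 = 229/21

229/21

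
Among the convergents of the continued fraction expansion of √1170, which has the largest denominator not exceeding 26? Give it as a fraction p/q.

√1170 = [34; 4, 1, 6, 1, 4, 68, …] (period length 6).
Convergents:
  p_0/q_0 = 34/1
  p_1/q_1 = 137/4
  p_2/q_2 = 171/5
  p_3/q_3 = 1163/34
q_2 = 5 ≤ 26 < 34 = q_3, so the answer is 171/5.

171/5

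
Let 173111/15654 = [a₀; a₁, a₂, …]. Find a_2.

173111 = 11·15654 + 917   →  a_0 = 11
15654 = 17·917 + 65   →  a_1 = 17
917 = 14·65 + 7   →  a_2 = 14

14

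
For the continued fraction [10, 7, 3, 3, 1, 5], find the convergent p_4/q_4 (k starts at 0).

963/95

Using pₖ = aₖpₖ₋₁ + pₖ₋₂, qₖ = aₖqₖ₋₁ + qₖ₋₂ (with p₋₁=1, p₋₂=0, q₋₁=0, q₋₂=1):
  k=0: a=10, p=10, q=1
  k=1: a=7, p=71, q=7
  k=2: a=3, p=223, q=22
  k=3: a=3, p=740, q=73
  k=4: a=1, p=963, q=95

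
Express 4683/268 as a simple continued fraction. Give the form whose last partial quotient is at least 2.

[17; 2, 9, 14]

4683 = 17·268 + 127
268 = 2·127 + 14
127 = 9·14 + 1
14 = 14·1 + 0  (stop)
So 4683/268 = [17; 2, 9, 14].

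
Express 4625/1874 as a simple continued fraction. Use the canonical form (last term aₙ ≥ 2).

[2; 2, 7, 3, 4, 9]

4625 = 2*1874 + 877
1874 = 2*877 + 120
877 = 7*120 + 37
120 = 3*37 + 9
37 = 4*9 + 1
9 = 9*1 + 0  (stop)
So 4625/1874 = [2; 2, 7, 3, 4, 9].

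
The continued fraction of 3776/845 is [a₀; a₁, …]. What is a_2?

7

3776 = 4·845 + 396   →  a_0 = 4
845 = 2·396 + 53   →  a_1 = 2
396 = 7·53 + 25   →  a_2 = 7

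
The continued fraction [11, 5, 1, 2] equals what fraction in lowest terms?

Using pₖ = aₖpₖ₋₁ + pₖ₋₂ and qₖ = aₖqₖ₋₁ + qₖ₋₂:
  k=0: a=11, p=11, q=1
  k=1: a=5, p=56, q=5
  k=2: a=1, p=67, q=6
  k=3: a=2, p=190, q=17

190/17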